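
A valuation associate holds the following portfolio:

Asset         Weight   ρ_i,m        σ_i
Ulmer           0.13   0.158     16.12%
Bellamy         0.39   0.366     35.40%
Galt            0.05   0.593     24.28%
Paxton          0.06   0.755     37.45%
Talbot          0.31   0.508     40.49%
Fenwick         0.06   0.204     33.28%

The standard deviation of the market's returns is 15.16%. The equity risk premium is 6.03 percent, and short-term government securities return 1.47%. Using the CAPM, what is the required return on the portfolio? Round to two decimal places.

7.27%

β_Ulmer = 0.158 × 16.12% / 15.16% = 0.1680
β_Bellamy = 0.366 × 35.40% / 15.16% = 0.8546
β_Galt = 0.593 × 24.28% / 15.16% = 0.9497
β_Paxton = 0.755 × 37.45% / 15.16% = 1.8651
β_Talbot = 0.508 × 40.49% / 15.16% = 1.3568
β_Fenwick = 0.204 × 33.28% / 15.16% = 0.4478
β_P = Σ w_i β_i = 0.13×0.1680 + 0.39×0.8546 + 0.05×0.9497 + 0.06×1.8651 + 0.31×1.3568 + 0.06×0.4478 = 0.9620
E(R_P) = R_f + β_P × MRP = 1.47% + 0.9620 × 6.03% = 7.27%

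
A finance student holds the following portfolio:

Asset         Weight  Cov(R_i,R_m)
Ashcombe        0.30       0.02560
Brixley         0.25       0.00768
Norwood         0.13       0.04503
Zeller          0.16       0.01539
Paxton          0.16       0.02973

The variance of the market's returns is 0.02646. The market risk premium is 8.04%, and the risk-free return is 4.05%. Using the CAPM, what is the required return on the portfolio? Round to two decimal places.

10.94%

β_Ashcombe = 0.02560 / 0.02646 = 0.9675
β_Brixley = 0.00768 / 0.02646 = 0.2902
β_Norwood = 0.04503 / 0.02646 = 1.7018
β_Zeller = 0.01539 / 0.02646 = 0.5816
β_Paxton = 0.02973 / 0.02646 = 1.1236
β_P = Σ w_i β_i = 0.30×0.9675 + 0.25×0.2902 + 0.13×1.7018 + 0.16×0.5816 + 0.16×1.1236 = 0.8569
E(R_P) = R_f + β_P × MRP = 4.05% + 0.8569 × 8.04% = 10.94%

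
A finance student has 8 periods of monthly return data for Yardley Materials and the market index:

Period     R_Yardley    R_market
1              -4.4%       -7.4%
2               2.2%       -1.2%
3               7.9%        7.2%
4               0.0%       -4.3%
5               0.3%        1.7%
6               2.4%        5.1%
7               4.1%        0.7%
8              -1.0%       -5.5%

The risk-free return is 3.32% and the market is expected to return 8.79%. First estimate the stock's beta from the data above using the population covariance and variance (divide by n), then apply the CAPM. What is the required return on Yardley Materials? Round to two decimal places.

6.68%

Mean R_i = (-4.4 + 2.2 + 7.9 + 0.0 + 0.3 + 2.4 + 4.1 − 1.0) / 8 = 1.4375%
Mean R_m = (-7.4 − 1.2 + 7.2 − 4.3 + 1.7 + 5.1 + 0.7 − 5.5) / 8 = -0.4625%
Σ(R_i − R̄_i)(R_m − R̄_m) = 113.2388  ⇒  Cov = 113.2388 / 8 = 14.1549
Σ(R_m − R̄_m)² = 184.4588  ⇒  Var(R_m) = 184.4588 / 8 = 23.0574
β = Cov / Var(R_m) = 14.1549 / 23.0574 = 0.6139
MRP = 8.79% − 3.32% = 5.47%
E(R) = R_f + β × MRP = 3.32% + 0.6139 × 5.47% = 6.68%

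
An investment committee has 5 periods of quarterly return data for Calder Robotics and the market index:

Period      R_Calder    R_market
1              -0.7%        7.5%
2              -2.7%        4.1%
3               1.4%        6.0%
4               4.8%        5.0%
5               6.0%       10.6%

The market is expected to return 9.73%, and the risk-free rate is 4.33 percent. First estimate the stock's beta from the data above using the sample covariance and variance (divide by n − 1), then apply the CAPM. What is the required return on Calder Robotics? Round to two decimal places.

Mean R_i = (-0.7 − 2.7 + 1.4 + 4.8 + 6.0) / 5 = 1.7600%
Mean R_m = (7.5 + 4.1 + 6.0 + 5.0 + 10.6) / 5 = 6.6400%
Σ(R_i − R̄_i)(R_m − R̄_m) = 21.2480  ⇒  Cov = 21.2480 / 4 = 5.3120
Σ(R_m − R̄_m)² = 25.9720  ⇒  Var(R_m) = 25.9720 / 4 = 6.4930
β = Cov / Var(R_m) = 5.3120 / 6.4930 = 0.8181
MRP = 9.73% − 4.33% = 5.40%
E(R) = R_f + β × MRP = 4.33% + 0.8181 × 5.40% = 8.75%

8.75%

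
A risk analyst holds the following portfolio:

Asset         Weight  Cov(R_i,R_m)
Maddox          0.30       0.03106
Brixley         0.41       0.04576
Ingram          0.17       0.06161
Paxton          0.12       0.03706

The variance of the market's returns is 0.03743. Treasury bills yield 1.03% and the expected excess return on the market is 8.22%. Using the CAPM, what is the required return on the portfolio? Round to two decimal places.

10.47%

β_Maddox = 0.03106 / 0.03743 = 0.8298
β_Brixley = 0.04576 / 0.03743 = 1.2225
β_Ingram = 0.06161 / 0.03743 = 1.6460
β_Paxton = 0.03706 / 0.03743 = 0.9901
β_P = Σ w_i β_i = 0.30×0.8298 + 0.41×1.2225 + 0.17×1.6460 + 0.12×0.9901 = 1.1488
E(R_P) = R_f + β_P × MRP = 1.03% + 1.1488 × 8.22% = 10.47%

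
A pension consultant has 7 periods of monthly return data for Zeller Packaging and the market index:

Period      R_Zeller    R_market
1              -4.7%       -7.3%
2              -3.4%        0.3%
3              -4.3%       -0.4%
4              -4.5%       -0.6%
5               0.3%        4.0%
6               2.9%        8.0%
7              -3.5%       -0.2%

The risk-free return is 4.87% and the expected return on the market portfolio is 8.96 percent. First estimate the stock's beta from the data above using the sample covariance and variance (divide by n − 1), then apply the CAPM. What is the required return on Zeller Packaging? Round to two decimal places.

Mean R_i = (-4.7 − 3.4 − 4.3 − 4.5 + 0.3 + 2.9 − 3.5) / 7 = -2.4571%
Mean R_m = (-7.3 + 0.3 − 0.4 − 0.6 + 4.0 + 8.0 − 0.2) / 7 = 0.5429%
Σ(R_i − R̄_i)(R_m − R̄_m) = 72.1471  ⇒  Cov = 72.1471 / 6 = 12.0245
Σ(R_m − R̄_m)² = 131.8771  ⇒  Var(R_m) = 131.8771 / 6 = 21.9795
β = Cov / Var(R_m) = 12.0245 / 21.9795 = 0.5471
MRP = 8.96% − 4.87% = 4.09%
E(R) = R_f + β × MRP = 4.87% + 0.5471 × 4.09% = 7.11%

7.11%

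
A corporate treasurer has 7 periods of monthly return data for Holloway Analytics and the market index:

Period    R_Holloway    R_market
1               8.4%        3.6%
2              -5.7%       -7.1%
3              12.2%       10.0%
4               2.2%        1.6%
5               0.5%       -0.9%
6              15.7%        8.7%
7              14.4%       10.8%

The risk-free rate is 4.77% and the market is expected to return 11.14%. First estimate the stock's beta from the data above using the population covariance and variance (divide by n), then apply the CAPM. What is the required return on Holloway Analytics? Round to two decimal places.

Mean R_i = (8.4 − 5.7 + 12.2 + 2.2 + 0.5 + 15.7 + 14.4) / 7 = 6.8143%
Mean R_m = (3.6 − 7.1 + 10.0 + 1.6 − 0.9 + 8.7 + 10.8) / 7 = 3.8143%
Σ(R_i − R̄_i)(R_m − R̄_m) = 305.9486  ⇒  Cov = 305.9486 / 7 = 43.7069
Σ(R_m − R̄_m)² = 257.2286  ⇒  Var(R_m) = 257.2286 / 7 = 36.7469
β = Cov / Var(R_m) = 43.7069 / 36.7469 = 1.1894
MRP = 11.14% − 4.77% = 6.37%
E(R) = R_f + β × MRP = 4.77% + 1.1894 × 6.37% = 12.35%

12.35%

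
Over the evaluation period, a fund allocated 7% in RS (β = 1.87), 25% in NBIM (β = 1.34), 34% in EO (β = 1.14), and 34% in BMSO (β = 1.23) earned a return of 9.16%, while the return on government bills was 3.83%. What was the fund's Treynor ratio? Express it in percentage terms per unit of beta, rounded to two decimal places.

4.19%

β_P = 0.07×1.87 + 0.25×1.34 + 0.34×1.14 + 0.34×1.23 = 1.2717
Treynor = (R_P − R_f) / β_P = (9.16% − 3.83%) / 1.2717 = 5.33% / 1.2717 = 4.19%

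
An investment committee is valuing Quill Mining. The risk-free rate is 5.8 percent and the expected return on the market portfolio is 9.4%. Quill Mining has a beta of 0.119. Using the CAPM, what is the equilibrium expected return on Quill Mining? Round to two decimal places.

6.23%

Market risk premium = E(R_m) − R_f = 9.4% − 5.8% = 3.60%
E(R) = R_f + β × MRP = 5.8% + 0.119 × 3.6% = 6.23%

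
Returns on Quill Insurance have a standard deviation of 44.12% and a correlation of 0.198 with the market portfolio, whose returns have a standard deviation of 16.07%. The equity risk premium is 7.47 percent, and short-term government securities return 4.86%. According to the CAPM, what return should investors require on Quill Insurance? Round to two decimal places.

β = ρ × σ_i / σ_m = 0.198 × 44.12% / 16.07% = 0.5436
E(R) = 4.86% + 0.5436 × 7.47% = 8.92%

8.92%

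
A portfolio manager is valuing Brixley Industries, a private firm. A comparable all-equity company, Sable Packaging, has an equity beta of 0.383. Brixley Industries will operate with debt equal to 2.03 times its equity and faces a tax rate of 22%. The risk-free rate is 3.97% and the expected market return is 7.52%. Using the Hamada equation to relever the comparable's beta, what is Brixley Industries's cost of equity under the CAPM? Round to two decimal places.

7.48%

β_L = β_U × [1 + (1 − t)(D/E)] = 0.383 × [1 + (1 − 0.22) × 2.03]
    = 0.383 × [1 + 0.78 × 2.03] = 0.383 × 2.5834 = 0.9894
MRP = 7.52% − 3.97% = 3.55%
E(R) = R_f + β_L × MRP = 3.97% + 0.9894 × 3.55% = 7.48%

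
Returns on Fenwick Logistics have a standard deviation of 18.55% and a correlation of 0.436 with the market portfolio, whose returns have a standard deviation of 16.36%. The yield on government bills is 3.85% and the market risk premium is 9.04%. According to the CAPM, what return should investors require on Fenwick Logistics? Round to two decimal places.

β = ρ × σ_i / σ_m = 0.436 × 18.55% / 16.36% = 0.4944
E(R) = 3.85% + 0.4944 × 9.04% = 8.32%

8.32%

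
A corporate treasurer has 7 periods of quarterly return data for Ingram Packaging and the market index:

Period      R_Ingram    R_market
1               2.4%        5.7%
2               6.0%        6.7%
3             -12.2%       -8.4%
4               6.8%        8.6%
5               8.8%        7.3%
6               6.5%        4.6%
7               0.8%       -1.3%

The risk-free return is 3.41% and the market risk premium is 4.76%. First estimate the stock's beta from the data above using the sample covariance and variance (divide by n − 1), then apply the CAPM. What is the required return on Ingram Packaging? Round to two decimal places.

8.68%

Mean R_i = (2.4 + 6.0 − 12.2 + 6.8 + 8.8 + 6.5 + 0.8) / 7 = 2.7286%
Mean R_m = (5.7 + 6.7 − 8.4 + 8.6 + 7.3 + 4.6 − 1.3) / 7 = 3.3143%
Σ(R_i − R̄_i)(R_m − R̄_m) = 244.6371  ⇒  Cov = 244.6371 / 6 = 40.7729
Σ(R_m − R̄_m)² = 221.1486  ⇒  Var(R_m) = 221.1486 / 6 = 36.8581
β = Cov / Var(R_m) = 40.7729 / 36.8581 = 1.1062
E(R) = R_f + β × MRP = 3.41% + 1.1062 × 4.76% = 8.68%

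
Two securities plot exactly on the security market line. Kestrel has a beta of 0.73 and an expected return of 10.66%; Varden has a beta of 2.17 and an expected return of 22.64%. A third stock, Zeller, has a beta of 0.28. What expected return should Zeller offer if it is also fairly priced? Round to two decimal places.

MRP (SML slope) = (22.64% − 10.66%) / (2.17 − 0.73) = 11.98% / 1.44 = 8.3194%
R_f (intercept) = 10.66% − 0.73 × 8.3194% = 4.5868%
E(R_Zeller) = R_f + β × MRP = 4.5868% + 0.28 × 8.3194% = 6.92%

6.92%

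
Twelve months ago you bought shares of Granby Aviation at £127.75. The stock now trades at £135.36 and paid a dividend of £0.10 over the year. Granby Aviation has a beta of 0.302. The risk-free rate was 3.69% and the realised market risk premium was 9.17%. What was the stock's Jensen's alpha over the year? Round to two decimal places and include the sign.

-0.42%

Realised HPR = (P1 + D1 − P0) / P0 = (135.36 + 0.10 − 127.75) / 127.75 = 7.71 / 127.75 = 6.0352%
CAPM required = R_f + β·MRP = 3.69% + 0.302 × 9.17% = 6.45934%
α = realised − required = 6.0352% − 6.45934% = -0.42%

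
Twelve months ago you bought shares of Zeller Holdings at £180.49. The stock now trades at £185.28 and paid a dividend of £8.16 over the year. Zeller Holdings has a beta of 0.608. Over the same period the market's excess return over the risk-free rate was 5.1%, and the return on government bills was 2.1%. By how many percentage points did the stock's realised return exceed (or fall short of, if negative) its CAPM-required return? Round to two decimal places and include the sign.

+1.97%

Realised HPR = (P1 + D1 − P0) / P0 = (185.28 + 8.16 − 180.49) / 180.49 = 12.95 / 180.49 = 7.1749%
CAPM required = R_f + β·MRP = 2.1% + 0.608 × 5.1% = 5.2008%
α = realised − required = 7.1749% − 5.2008% = +1.97%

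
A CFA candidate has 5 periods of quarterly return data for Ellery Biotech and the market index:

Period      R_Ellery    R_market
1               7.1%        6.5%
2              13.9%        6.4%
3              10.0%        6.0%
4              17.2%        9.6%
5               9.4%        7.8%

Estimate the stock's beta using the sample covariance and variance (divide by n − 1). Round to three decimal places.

1.773

Mean R_i = (7.1 + 13.9 + 10.0 + 17.2 + 9.4) / 5 = 11.5200%
Mean R_m = (6.5 + 6.4 + 6.0 + 9.6 + 7.8) / 5 = 7.2600%
Σ(R_i − R̄_i)(R_m − R̄_m) = 15.3740  ⇒  Cov = 15.3740 / 4 = 3.8435
Σ(R_m − R̄_m)² = 8.6720  ⇒  Var(R_m) = 8.6720 / 4 = 2.1680
β = Cov / Var(R_m) = 3.8435 / 2.1680 = 1.7728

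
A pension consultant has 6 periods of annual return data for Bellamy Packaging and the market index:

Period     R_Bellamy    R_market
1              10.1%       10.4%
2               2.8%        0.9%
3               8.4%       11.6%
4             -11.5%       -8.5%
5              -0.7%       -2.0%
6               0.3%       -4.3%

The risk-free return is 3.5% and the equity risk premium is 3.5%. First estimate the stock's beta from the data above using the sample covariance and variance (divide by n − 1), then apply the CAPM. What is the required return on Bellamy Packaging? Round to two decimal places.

6.60%

Mean R_i = (10.1 + 2.8 + 8.4 − 11.5 − 0.7 + 0.3) / 6 = 1.5667%
Mean R_m = (10.4 + 0.9 + 11.6 − 8.5 − 2.0 − 4.3) / 6 = 1.3500%
Σ(R_i − R̄_i)(R_m − R̄_m) = 290.1700  ⇒  Cov = 290.1700 / 5 = 58.0340
Σ(R_m − R̄_m)² = 327.3350  ⇒  Var(R_m) = 327.3350 / 5 = 65.4670
β = Cov / Var(R_m) = 58.0340 / 65.4670 = 0.8865
E(R) = R_f + β × MRP = 3.5% + 0.8865 × 3.5% = 6.60%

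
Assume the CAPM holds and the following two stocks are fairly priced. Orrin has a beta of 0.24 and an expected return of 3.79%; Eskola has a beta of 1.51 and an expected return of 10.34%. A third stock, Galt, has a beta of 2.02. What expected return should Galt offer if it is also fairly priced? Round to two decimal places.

MRP (SML slope) = (10.34% − 3.79%) / (1.51 − 0.24) = 6.55% / 1.27 = 5.1575%
R_f (intercept) = 3.79% − 0.24 × 5.1575% = 2.5522%
E(R_Galt) = R_f + β × MRP = 2.5522% + 2.02 × 5.1575% = 12.97%

12.97%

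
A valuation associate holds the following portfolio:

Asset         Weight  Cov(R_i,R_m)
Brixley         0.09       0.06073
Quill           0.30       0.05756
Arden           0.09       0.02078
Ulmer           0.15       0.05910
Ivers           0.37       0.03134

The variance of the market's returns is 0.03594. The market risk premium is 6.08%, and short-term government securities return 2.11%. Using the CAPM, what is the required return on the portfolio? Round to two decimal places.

β_Brixley = 0.06073 / 0.03594 = 1.6898
β_Quill = 0.05756 / 0.03594 = 1.6016
β_Arden = 0.02078 / 0.03594 = 0.5782
β_Ulmer = 0.05910 / 0.03594 = 1.6444
β_Ivers = 0.03134 / 0.03594 = 0.8720
β_P = Σ w_i β_i = 0.09×1.6898 + 0.30×1.6016 + 0.09×0.5782 + 0.15×1.6444 + 0.37×0.8720 = 1.2539
E(R_P) = R_f + β_P × MRP = 2.11% + 1.2539 × 6.08% = 9.73%

9.73%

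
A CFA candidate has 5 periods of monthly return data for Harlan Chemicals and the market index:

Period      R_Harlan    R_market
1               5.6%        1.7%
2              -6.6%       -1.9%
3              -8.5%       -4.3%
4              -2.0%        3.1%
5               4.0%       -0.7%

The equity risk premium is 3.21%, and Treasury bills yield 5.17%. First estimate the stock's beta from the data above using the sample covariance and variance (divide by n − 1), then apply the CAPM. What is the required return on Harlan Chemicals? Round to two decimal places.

Mean R_i = (5.6 − 6.6 − 8.5 − 2.0 + 4.0) / 5 = -1.5000%
Mean R_m = (1.7 − 1.9 − 4.3 + 3.1 − 0.7) / 5 = -0.4200%
Σ(R_i − R̄_i)(R_m − R̄_m) = 46.4600  ⇒  Cov = 46.4600 / 4 = 11.6150
Σ(R_m − R̄_m)² = 34.2080  ⇒  Var(R_m) = 34.2080 / 4 = 8.5520
β = Cov / Var(R_m) = 11.6150 / 8.5520 = 1.3582
E(R) = R_f + β × MRP = 5.17% + 1.3582 × 3.21% = 9.53%

9.53%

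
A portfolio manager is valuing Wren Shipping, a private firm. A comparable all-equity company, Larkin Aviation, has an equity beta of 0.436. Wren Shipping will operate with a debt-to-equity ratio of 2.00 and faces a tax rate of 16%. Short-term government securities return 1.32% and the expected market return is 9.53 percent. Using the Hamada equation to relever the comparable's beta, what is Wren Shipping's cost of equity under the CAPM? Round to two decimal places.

β_L = β_U × [1 + (1 − t)(D/E)] = 0.436 × [1 + (1 − 0.16) × 2.00]
    = 0.436 × [1 + 0.84 × 2.00] = 0.436 × 2.6800 = 1.1685
MRP = 9.53% − 1.32% = 8.21%
E(R) = R_f + β_L × MRP = 1.32% + 1.1685 × 8.21% = 10.91%

10.91%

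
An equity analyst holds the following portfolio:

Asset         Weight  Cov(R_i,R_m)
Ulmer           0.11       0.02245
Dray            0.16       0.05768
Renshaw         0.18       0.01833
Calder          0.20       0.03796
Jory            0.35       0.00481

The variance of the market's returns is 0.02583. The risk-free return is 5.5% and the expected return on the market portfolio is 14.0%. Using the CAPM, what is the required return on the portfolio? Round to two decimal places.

13.49%

β_Ulmer = 0.02245 / 0.02583 = 0.8691
β_Dray = 0.05768 / 0.02583 = 2.2331
β_Renshaw = 0.01833 / 0.02583 = 0.7096
β_Calder = 0.03796 / 0.02583 = 1.4696
β_Jory = 0.00481 / 0.02583 = 0.1862
β_P = Σ w_i β_i = 0.11×0.8691 + 0.16×2.2331 + 0.18×0.7096 + 0.20×1.4696 + 0.35×0.1862 = 0.9397
MRP = 14.0% − 5.5% = 8.50%
E(R_P) = R_f + β_P × MRP = 5.5% + 0.9397 × 8.5% = 13.49%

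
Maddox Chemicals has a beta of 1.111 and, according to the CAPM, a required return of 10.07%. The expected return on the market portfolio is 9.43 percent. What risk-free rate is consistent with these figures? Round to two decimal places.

E(R) = R_f + β(E(R_m) − R_f) = R_f(1 − β) + β·E(R_m)
10.07% = R_f × (1 − 1.111) + 1.111 × 9.43%
10.07% = R_f × -0.111 + 10.47673%
R_f = (10.07% − 10.47673%) / -0.111 = 3.66%

3.66%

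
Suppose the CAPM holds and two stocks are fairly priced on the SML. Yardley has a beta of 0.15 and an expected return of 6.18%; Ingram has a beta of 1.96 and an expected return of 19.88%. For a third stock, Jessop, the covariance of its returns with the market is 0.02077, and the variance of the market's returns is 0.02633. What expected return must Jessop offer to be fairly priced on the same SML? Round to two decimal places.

MRP = (19.88% − 6.18%) / (1.96 − 0.15) = 7.5691%
R_f = 6.18% − 0.15 × 7.5691% = 5.0446%
β_Jessop = Cov / Var(R_m) = 0.02077 / 0.02633 = 0.7888
E(R_Jessop) = R_f + β × MRP = 5.0446% + 0.7888 × 7.5691% = 11.02%

11.02%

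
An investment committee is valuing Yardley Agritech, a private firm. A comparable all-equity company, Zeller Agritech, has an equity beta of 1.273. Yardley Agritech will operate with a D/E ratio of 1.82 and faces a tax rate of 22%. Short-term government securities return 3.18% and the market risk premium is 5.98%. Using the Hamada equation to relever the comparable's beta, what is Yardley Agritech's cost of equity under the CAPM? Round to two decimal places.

β_L = β_U × [1 + (1 − t)(D/E)] = 1.273 × [1 + (1 − 0.22) × 1.82]
    = 1.273 × [1 + 0.78 × 1.82] = 1.273 × 2.4196 = 3.0802
E(R) = R_f + β_L × MRP = 3.18% + 3.0802 × 5.98% = 21.60%

21.60%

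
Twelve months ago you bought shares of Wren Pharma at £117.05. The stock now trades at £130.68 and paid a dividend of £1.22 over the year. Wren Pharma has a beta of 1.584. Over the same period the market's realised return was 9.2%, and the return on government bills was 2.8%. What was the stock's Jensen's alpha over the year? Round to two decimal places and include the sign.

-0.25%

Realised HPR = (P1 + D1 − P0) / P0 = (130.68 + 1.22 − 117.05) / 117.05 = 14.85 / 117.05 = 12.6869%
MRP = 9.2% − 2.8% = 6.40%
CAPM required = R_f + β·MRP = 2.8% + 1.584 × 6.4% = 12.9376%
α = realised − required = 12.6869% − 12.9376% = -0.25%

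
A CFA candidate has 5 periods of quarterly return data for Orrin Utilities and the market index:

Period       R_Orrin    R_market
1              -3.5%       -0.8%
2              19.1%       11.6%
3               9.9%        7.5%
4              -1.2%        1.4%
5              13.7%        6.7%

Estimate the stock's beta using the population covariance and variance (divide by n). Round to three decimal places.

Mean R_i = (-3.5 + 19.1 + 9.9 − 1.2 + 13.7) / 5 = 7.6000%
Mean R_m = (-0.8 + 11.6 + 7.5 + 1.4 + 6.7) / 5 = 5.2800%
Σ(R_i − R̄_i)(R_m − R̄_m) = 188.0800  ⇒  Cov = 188.0800 / 5 = 37.6160
Σ(R_m − R̄_m)² = 98.9080  ⇒  Var(R_m) = 98.9080 / 5 = 19.7816
β = Cov / Var(R_m) = 37.6160 / 19.7816 = 1.9016

1.902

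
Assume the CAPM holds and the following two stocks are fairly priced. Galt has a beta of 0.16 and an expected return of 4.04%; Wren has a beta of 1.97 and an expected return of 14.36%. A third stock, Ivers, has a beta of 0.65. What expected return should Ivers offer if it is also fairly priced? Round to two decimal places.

6.83%

MRP (SML slope) = (14.36% − 4.04%) / (1.97 − 0.16) = 10.32% / 1.81 = 5.7017%
R_f (intercept) = 4.04% − 0.16 × 5.7017% = 3.1277%
E(R_Ivers) = R_f + β × MRP = 3.1277% + 0.65 × 5.7017% = 6.83%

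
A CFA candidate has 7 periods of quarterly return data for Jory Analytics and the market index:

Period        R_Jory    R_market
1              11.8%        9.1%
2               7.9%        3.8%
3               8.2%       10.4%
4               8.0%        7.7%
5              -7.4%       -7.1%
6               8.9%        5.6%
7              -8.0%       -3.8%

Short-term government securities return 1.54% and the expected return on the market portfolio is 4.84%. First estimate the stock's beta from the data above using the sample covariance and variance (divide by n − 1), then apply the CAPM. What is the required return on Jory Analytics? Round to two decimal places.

Mean R_i = (11.8 + 7.9 + 8.2 + 8.0 − 7.4 + 8.9 − 8.0) / 7 = 4.2000%
Mean R_m = (9.1 + 3.8 + 10.4 + 7.7 − 7.1 + 5.6 − 3.8) / 7 = 3.6714%
Σ(R_i − R̄_i)(R_m − R̄_m) = 309.1200  ⇒  Cov = 309.1200 / 6 = 51.5200
Σ(R_m − R̄_m)² = 266.5543  ⇒  Var(R_m) = 266.5543 / 6 = 44.4257
β = Cov / Var(R_m) = 51.5200 / 44.4257 = 1.1597
MRP = 4.84% − 1.54% = 3.30%
E(R) = R_f + β × MRP = 1.54% + 1.1597 × 3.30% = 5.37%

5.37%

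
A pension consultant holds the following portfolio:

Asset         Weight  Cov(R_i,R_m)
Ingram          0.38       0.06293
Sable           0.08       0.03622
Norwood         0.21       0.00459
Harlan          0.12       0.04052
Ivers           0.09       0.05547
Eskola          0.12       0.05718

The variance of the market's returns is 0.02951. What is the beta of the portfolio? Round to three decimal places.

β_Ingram = 0.06293 / 0.02951 = 2.1325
β_Sable = 0.03622 / 0.02951 = 1.2274
β_Norwood = 0.00459 / 0.02951 = 0.1555
β_Harlan = 0.04052 / 0.02951 = 1.3731
β_Ivers = 0.05547 / 0.02951 = 1.8797
β_Eskola = 0.05718 / 0.02951 = 1.9376
β_P = Σ w_i β_i = 0.38×2.1325 + 0.08×1.2274 + 0.21×0.1555 + 0.12×1.3731 + 0.09×1.8797 + 0.12×1.9376 = 1.5077

1.508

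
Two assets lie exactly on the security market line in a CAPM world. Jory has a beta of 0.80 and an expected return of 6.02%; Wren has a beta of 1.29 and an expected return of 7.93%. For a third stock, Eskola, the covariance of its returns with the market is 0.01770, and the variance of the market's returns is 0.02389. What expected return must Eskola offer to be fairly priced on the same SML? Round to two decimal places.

MRP = (7.93% − 6.02%) / (1.29 − 0.80) = 3.8980%
R_f = 6.02% − 0.80 × 3.8980% = 2.9016%
β_Eskola = Cov / Var(R_m) = 0.01770 / 0.02389 = 0.7409
E(R_Eskola) = R_f + β × MRP = 2.9016% + 0.7409 × 3.8980% = 5.79%

5.79%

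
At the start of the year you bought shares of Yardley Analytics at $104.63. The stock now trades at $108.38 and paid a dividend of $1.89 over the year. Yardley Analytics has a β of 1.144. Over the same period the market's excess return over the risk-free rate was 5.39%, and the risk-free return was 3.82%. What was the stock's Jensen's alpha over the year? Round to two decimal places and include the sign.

Realised HPR = (P1 + D1 − P0) / P0 = (108.38 + 1.89 − 104.63) / 104.63 = 5.64 / 104.63 = 5.3904%
CAPM required = R_f + β·MRP = 3.82% + 1.144 × 5.39% = 9.98616%
α = realised − required = 5.3904% − 9.98616% = -4.60%

-4.60%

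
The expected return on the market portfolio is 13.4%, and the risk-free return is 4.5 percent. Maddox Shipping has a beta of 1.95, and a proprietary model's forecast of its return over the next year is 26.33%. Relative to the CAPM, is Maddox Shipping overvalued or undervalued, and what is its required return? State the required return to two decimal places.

Undervalued; required return 21.86%

MRP = 13.4% − 4.5% = 8.90%
Required return = R_f + β·MRP = 4.5% + 1.95 × 8.9% = 21.86%
Forecast 26.33% > required 21.86% → the stock plots above the SML → undervalued.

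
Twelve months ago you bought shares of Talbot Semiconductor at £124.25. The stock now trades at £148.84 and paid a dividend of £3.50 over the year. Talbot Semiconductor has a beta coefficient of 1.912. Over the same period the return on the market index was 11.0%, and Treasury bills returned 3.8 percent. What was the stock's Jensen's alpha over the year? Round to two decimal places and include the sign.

Realised HPR = (P1 + D1 − P0) / P0 = (148.84 + 3.50 − 124.25) / 124.25 = 28.09 / 124.25 = 22.6076%
MRP = 11.0% − 3.8% = 7.20%
CAPM required = R_f + β·MRP = 3.8% + 1.912 × 7.2% = 17.5664%
α = realised − required = 22.6076% − 17.5664% = +5.04%

+5.04%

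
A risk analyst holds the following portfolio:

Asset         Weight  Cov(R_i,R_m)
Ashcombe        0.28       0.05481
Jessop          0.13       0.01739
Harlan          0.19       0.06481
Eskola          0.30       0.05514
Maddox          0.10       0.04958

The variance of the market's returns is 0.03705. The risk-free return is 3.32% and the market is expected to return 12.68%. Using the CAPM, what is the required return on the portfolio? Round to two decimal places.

16.31%

β_Ashcombe = 0.05481 / 0.03705 = 1.4794
β_Jessop = 0.01739 / 0.03705 = 0.4694
β_Harlan = 0.06481 / 0.03705 = 1.7493
β_Eskola = 0.05514 / 0.03705 = 1.4883
β_Maddox = 0.04958 / 0.03705 = 1.3382
β_P = Σ w_i β_i = 0.28×1.4794 + 0.13×0.4694 + 0.19×1.7493 + 0.30×1.4883 + 0.10×1.3382 = 1.3879
MRP = 12.68% − 3.32% = 9.36%
E(R_P) = R_f + β_P × MRP = 3.32% + 1.3879 × 9.36% = 16.31%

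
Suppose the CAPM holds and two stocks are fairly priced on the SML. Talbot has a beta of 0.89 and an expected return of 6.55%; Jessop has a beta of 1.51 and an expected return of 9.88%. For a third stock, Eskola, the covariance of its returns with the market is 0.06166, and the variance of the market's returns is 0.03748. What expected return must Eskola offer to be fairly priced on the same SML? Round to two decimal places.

10.61%

MRP = (9.88% − 6.55%) / (1.51 − 0.89) = 5.3710%
R_f = 6.55% − 0.89 × 5.3710% = 1.7698%
β_Eskola = Cov / Var(R_m) = 0.06166 / 0.03748 = 1.6451
E(R_Eskola) = R_f + β × MRP = 1.7698% + 1.6451 × 5.3710% = 10.61%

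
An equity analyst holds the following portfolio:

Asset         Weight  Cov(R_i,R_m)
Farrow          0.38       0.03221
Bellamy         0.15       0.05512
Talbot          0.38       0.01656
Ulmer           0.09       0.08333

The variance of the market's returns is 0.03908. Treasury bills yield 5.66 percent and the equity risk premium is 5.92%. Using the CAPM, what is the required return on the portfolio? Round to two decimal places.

10.86%

β_Farrow = 0.03221 / 0.03908 = 0.8242
β_Bellamy = 0.05512 / 0.03908 = 1.4104
β_Talbot = 0.01656 / 0.03908 = 0.4237
β_Ulmer = 0.08333 / 0.03908 = 2.1323
β_P = Σ w_i β_i = 0.38×0.8242 + 0.15×1.4104 + 0.38×0.4237 + 0.09×2.1323 = 0.8777
E(R_P) = R_f + β_P × MRP = 5.66% + 0.8777 × 5.92% = 10.86%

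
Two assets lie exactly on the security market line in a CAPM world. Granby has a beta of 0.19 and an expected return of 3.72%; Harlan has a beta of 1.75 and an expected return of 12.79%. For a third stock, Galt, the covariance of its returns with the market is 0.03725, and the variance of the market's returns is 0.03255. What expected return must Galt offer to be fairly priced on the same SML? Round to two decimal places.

MRP = (12.79% − 3.72%) / (1.75 − 0.19) = 5.8141%
R_f = 3.72% − 0.19 × 5.8141% = 2.6153%
β_Galt = Cov / Var(R_m) = 0.03725 / 0.03255 = 1.1444
E(R_Galt) = R_f + β × MRP = 2.6153% + 1.1444 × 5.8141% = 9.27%

9.27%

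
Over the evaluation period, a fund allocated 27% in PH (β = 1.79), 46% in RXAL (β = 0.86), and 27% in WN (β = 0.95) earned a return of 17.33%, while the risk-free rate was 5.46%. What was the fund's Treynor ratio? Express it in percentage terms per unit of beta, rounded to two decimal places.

β_P = 0.27×1.79 + 0.46×0.86 + 0.27×0.95 = 1.1354
Treynor = (R_P − R_f) / β_P = (17.33% − 5.46%) / 1.1354 = 11.87% / 1.1354 = 10.45%

10.45%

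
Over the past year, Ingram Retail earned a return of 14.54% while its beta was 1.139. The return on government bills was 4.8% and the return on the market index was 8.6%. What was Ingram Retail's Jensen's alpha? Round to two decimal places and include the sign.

+5.41%

Market excess return = 8.6% − 4.8% = 3.80%
CAPM benchmark = R_f + β(R_m − R_f) = 4.8% + 1.139 × 3.8% = 9.1282%
α = actual − benchmark = 14.54% − 9.1282% = +5.41%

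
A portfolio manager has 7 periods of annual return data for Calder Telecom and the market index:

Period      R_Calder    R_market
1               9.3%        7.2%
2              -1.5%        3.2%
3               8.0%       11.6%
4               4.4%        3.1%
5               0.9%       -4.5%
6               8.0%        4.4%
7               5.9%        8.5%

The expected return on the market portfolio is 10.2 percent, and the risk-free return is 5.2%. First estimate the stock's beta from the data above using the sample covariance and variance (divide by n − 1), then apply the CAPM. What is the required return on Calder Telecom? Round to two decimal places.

7.81%

Mean R_i = (9.3 − 1.5 + 8.0 + 4.4 + 0.9 + 8.0 + 5.9) / 7 = 5.0000%
Mean R_m = (7.2 + 3.2 + 11.6 + 3.1 − 4.5 + 4.4 + 8.5) / 7 = 4.7857%
Σ(R_i − R̄_i)(R_m − R̄_m) = 82.4000  ⇒  Cov = 82.4000 / 6 = 13.7333
Σ(R_m − R̄_m)² = 157.7886  ⇒  Var(R_m) = 157.7886 / 6 = 26.2981
β = Cov / Var(R_m) = 13.7333 / 26.2981 = 0.5222
MRP = 10.2% − 5.2% = 5.00%
E(R) = R_f + β × MRP = 5.2% + 0.5222 × 5.0% = 7.81%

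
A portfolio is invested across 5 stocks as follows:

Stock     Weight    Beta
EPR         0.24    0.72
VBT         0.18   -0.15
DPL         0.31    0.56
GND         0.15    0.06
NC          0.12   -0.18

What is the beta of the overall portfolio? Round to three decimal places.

β_P = Σ w_i β_i = 0.24×0.72 + 0.18×-0.15 + 0.31×0.56 + 0.15×0.06 + 0.12×-0.18 = 0.3068

0.307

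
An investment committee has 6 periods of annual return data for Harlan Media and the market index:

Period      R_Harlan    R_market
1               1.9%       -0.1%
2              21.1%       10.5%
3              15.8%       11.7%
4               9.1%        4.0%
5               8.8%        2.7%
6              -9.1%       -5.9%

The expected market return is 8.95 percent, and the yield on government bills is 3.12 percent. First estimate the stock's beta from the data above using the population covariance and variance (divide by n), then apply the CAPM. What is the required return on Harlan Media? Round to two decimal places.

12.18%

Mean R_i = (1.9 + 21.1 + 15.8 + 9.1 + 8.8 − 9.1) / 6 = 7.9333%
Mean R_m = (-0.1 + 10.5 + 11.7 + 4.0 + 2.7 − 5.9) / 6 = 3.8167%
Σ(R_i − R̄_i)(R_m − R̄_m) = 338.3967  ⇒  Cov = 338.3967 / 6 = 56.3995
Σ(R_m − R̄_m)² = 217.8483  ⇒  Var(R_m) = 217.8483 / 6 = 36.3081
β = Cov / Var(R_m) = 56.3995 / 36.3081 = 1.5534
MRP = 8.95% − 3.12% = 5.83%
E(R) = R_f + β × MRP = 3.12% + 1.5534 × 5.83% = 12.18%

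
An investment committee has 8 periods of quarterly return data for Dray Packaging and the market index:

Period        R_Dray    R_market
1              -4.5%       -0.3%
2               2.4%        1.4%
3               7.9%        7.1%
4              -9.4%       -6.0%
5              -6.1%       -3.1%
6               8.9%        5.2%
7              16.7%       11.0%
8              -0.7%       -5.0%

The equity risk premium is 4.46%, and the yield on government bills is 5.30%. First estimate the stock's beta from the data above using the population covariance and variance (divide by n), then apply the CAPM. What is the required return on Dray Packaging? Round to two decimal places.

Mean R_i = (-4.5 + 2.4 + 7.9 − 9.4 − 6.1 + 8.9 + 16.7 − 0.7) / 8 = 1.9000%
Mean R_m = (-0.3 + 1.4 + 7.1 − 6.0 − 3.1 + 5.2 + 11.0 − 5.0) / 8 = 1.2875%
Σ(R_i − R̄_i)(R_m − R̄_m) = 350.0200  ⇒  Cov = 350.0200 / 8 = 43.7525
Σ(R_m − R̄_m)² = 257.8488  ⇒  Var(R_m) = 257.8488 / 8 = 32.2311
β = Cov / Var(R_m) = 43.7525 / 32.2311 = 1.3575
E(R) = R_f + β × MRP = 5.30% + 1.3575 × 4.46% = 11.35%

11.35%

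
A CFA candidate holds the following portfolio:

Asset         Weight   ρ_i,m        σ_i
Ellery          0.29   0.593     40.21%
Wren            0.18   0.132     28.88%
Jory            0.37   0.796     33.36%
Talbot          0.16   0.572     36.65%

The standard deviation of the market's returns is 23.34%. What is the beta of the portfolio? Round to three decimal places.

0.890

β_Ellery = 0.593 × 40.21% / 23.34% = 1.0216
β_Wren = 0.132 × 28.88% / 23.34% = 0.1633
β_Jory = 0.796 × 33.36% / 23.34% = 1.1377
β_Talbot = 0.572 × 36.65% / 23.34% = 0.8982
β_P = Σ w_i β_i = 0.29×1.0216 + 0.18×0.1633 + 0.37×1.1377 + 0.16×0.8982 = 0.8903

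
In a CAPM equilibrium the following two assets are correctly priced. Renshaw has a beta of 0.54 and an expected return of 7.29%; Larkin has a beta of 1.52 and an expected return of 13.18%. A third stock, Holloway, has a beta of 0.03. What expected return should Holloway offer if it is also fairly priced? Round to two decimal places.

4.22%

MRP (SML slope) = (13.18% − 7.29%) / (1.52 − 0.54) = 5.89% / 0.98 = 6.0102%
R_f (intercept) = 7.29% − 0.54 × 6.0102% = 4.0445%
E(R_Holloway) = R_f + β × MRP = 4.0445% + 0.03 × 6.0102% = 4.22%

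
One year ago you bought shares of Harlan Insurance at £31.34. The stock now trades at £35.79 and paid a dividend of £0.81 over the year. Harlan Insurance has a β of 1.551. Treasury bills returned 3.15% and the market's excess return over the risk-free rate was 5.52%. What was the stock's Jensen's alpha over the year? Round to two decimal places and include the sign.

+5.07%

Realised HPR = (P1 + D1 − P0) / P0 = (35.79 + 0.81 − 31.34) / 31.34 = 5.26 / 31.34 = 16.7837%
CAPM required = R_f + β·MRP = 3.15% + 1.551 × 5.52% = 11.71152%
α = realised − required = 16.7837% − 11.71152% = +5.07%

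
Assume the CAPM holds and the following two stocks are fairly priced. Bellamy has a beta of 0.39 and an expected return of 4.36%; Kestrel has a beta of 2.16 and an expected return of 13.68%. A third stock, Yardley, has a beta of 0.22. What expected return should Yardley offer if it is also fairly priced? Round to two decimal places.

3.46%

MRP (SML slope) = (13.68% − 4.36%) / (2.16 − 0.39) = 9.32% / 1.77 = 5.2655%
R_f (intercept) = 4.36% − 0.39 × 5.2655% = 2.3065%
E(R_Yardley) = R_f + β × MRP = 2.3065% + 0.22 × 5.2655% = 3.46%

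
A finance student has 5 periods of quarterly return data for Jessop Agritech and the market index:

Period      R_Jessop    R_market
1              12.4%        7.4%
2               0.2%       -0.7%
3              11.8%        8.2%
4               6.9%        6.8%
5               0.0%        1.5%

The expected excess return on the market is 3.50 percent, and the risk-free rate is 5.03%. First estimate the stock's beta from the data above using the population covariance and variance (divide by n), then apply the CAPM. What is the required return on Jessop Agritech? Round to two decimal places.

10.01%

Mean R_i = (12.4 + 0.2 + 11.8 + 6.9 + 0.0) / 5 = 6.2600%
Mean R_m = (7.4 − 0.7 + 8.2 + 6.8 + 1.5) / 5 = 4.6400%
Σ(R_i − R̄_i)(R_m − R̄_m) = 90.0680  ⇒  Cov = 90.0680 / 5 = 18.0136
Σ(R_m − R̄_m)² = 63.3320  ⇒  Var(R_m) = 63.3320 / 5 = 12.6664
β = Cov / Var(R_m) = 18.0136 / 12.6664 = 1.4222
E(R) = R_f + β × MRP = 5.03% + 1.4222 × 3.50% = 10.01%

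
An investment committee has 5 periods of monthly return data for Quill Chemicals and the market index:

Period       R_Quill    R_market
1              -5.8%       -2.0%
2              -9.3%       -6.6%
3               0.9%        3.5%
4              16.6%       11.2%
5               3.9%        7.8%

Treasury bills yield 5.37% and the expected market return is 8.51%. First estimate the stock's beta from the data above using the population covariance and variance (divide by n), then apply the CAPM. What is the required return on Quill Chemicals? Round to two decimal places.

9.53%

Mean R_i = (-5.8 − 9.3 + 0.9 + 16.6 + 3.9) / 5 = 1.2600%
Mean R_m = (-2.0 − 6.6 + 3.5 + 11.2 + 7.8) / 5 = 2.7800%
Σ(R_i − R̄_i)(R_m − R̄_m) = 274.9560  ⇒  Cov = 274.9560 / 5 = 54.9912
Σ(R_m − R̄_m)² = 207.4480  ⇒  Var(R_m) = 207.4480 / 5 = 41.4896
β = Cov / Var(R_m) = 54.9912 / 41.4896 = 1.3254
MRP = 8.51% − 5.37% = 3.14%
E(R) = R_f + β × MRP = 5.37% + 1.3254 × 3.14% = 9.53%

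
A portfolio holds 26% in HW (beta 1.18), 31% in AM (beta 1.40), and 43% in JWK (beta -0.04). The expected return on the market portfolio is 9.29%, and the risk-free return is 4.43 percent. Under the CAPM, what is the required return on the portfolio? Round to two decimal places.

β_P = Σ w_i β_i = 0.26×1.18 + 0.31×1.40 + 0.43×-0.04 = 0.7236
MRP = 9.29% − 4.43% = 4.86%
E(R_P) = R_f + β_P × MRP = 4.43% + 0.7236 × 4.86% = 7.95%

7.95%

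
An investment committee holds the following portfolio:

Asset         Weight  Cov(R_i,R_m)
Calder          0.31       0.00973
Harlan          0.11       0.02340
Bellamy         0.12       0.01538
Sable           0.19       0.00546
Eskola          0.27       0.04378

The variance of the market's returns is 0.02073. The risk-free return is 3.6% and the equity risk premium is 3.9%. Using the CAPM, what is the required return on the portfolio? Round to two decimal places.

β_Calder = 0.00973 / 0.02073 = 0.4694
β_Harlan = 0.02340 / 0.02073 = 1.1288
β_Bellamy = 0.01538 / 0.02073 = 0.7419
β_Sable = 0.00546 / 0.02073 = 0.2634
β_Eskola = 0.04378 / 0.02073 = 2.1119
β_P = Σ w_i β_i = 0.31×0.4694 + 0.11×1.1288 + 0.12×0.7419 + 0.19×0.2634 + 0.27×2.1119 = 0.9790
E(R_P) = R_f + β_P × MRP = 3.6% + 0.9790 × 3.9% = 7.42%

7.42%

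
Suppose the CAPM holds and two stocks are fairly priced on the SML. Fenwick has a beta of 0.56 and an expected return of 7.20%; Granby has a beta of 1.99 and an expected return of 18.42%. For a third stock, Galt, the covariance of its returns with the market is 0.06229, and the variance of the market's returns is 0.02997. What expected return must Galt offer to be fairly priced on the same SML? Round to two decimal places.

MRP = (18.42% − 7.20%) / (1.99 − 0.56) = 7.8462%
R_f = 7.20% − 0.56 × 7.8462% = 2.8061%
β_Galt = Cov / Var(R_m) = 0.06229 / 0.02997 = 2.0784
E(R_Galt) = R_f + β × MRP = 2.8061% + 2.0784 × 7.8462% = 19.11%

19.11%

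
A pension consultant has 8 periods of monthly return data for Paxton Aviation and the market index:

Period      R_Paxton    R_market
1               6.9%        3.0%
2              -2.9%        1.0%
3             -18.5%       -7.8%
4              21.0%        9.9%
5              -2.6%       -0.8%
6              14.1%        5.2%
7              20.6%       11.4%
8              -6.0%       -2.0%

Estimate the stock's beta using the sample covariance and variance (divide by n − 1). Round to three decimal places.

2.175

Mean R_i = (6.9 − 2.9 − 18.5 + 21.0 − 2.6 + 14.1 + 20.6 − 6.0) / 8 = 4.0750%
Mean R_m = (3.0 + 1.0 − 7.8 + 9.9 − 0.8 + 5.2 + 11.4 − 2.0) / 8 = 2.4875%
Σ(R_i − R̄_i)(R_m − R̄_m) = 611.1475  ⇒  Cov = 611.1475 / 7 = 87.3068
Σ(R_m − R̄_m)² = 280.9888  ⇒  Var(R_m) = 280.9888 / 7 = 40.1413
β = Cov / Var(R_m) = 87.3068 / 40.1413 = 2.1750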